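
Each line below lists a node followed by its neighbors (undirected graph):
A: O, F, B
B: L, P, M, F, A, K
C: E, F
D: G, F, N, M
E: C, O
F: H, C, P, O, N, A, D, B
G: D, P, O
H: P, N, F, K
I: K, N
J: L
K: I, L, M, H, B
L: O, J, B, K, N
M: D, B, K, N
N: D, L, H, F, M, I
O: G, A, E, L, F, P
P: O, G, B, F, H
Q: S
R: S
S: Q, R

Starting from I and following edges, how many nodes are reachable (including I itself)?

16

BFS from I visits: I, K, N, L, M, H, B, D, F, O, J, P, A, G, C, E
Reachable nodes: 16 of 19 total.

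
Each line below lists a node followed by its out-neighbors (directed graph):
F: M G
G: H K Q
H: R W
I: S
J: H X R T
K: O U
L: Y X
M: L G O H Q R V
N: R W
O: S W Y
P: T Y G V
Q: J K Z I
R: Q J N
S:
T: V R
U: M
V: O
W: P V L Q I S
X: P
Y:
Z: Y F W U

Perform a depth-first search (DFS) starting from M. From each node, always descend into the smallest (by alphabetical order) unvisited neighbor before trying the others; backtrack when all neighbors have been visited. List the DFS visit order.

M, G, H, R, J, T, V, O, S, W, I, L, X, P, Y, Q, K, U, Z, F, N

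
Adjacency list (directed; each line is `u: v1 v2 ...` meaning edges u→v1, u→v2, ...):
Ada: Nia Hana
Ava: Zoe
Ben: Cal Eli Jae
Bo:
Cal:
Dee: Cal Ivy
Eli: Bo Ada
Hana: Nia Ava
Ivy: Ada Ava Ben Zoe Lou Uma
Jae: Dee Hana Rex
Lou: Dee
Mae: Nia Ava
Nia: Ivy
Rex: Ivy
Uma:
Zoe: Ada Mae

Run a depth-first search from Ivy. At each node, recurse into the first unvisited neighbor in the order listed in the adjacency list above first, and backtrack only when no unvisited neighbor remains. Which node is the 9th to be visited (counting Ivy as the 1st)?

Cal

Visit Ivy
Ivy → Ada
Ada → Nia
Ada → Hana
Hana → Ava
Ava → Zoe
Zoe → Mae
Ivy → Ben
Ben → Cal
Ben → Eli
Eli → Bo
Ben → Jae
Jae → Dee
Jae → Rex
Ivy → Lou
Ivy → Uma

Visit order: Ivy, Ada, Nia, Hana, Ava, Zoe, Mae, Ben, Cal, Eli, Bo, Jae, Dee, Rex, Lou, Uma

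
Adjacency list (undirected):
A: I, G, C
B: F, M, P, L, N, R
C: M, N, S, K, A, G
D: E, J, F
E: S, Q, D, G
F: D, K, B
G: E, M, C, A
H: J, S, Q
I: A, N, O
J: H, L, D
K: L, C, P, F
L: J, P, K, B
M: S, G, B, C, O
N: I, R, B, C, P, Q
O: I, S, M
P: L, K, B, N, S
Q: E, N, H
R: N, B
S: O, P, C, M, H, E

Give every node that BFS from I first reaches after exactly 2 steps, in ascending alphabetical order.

Level 0: I
Level 1: A, N, O
Level 2: B, C, G, M, P, Q, R, S
Level 3: E, F, H, K, L
Level 4: D, J

B, C, G, M, P, Q, R, S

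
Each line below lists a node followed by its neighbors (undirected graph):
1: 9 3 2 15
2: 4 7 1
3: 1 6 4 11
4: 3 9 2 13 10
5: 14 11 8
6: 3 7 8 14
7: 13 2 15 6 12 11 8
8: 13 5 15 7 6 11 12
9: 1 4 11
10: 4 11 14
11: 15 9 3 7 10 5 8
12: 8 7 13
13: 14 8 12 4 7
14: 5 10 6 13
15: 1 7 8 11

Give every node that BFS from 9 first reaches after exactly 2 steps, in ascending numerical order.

2, 3, 5, 7, 8, 10, 13, 15

Level 0: 9
Level 1: 1, 4, 11
Level 2: 2, 3, 5, 7, 8, 10, 13, 15
Level 3: 6, 12, 14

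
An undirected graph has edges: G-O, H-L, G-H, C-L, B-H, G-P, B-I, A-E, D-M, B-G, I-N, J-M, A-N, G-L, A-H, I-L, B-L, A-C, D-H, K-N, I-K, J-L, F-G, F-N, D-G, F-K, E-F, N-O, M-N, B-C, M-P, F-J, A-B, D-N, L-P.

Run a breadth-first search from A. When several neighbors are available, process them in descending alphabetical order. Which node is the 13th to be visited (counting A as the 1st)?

L

Visit A; enqueue N, H, E, C, B → queue [N, H, E, C, B]
Visit N; enqueue O, M, K, I, F, D → queue [H, E, C, B, O, M, K, I, F, D]
Visit H; enqueue L, G → queue [E, C, B, O, M, K, I, F, D, L, G]
Visit E → queue [C, B, O, M, K, I, F, D, L, G]
Visit C → queue [B, O, M, K, I, F, D, L, G]
Visit B → queue [O, M, K, I, F, D, L, G]
Visit O → queue [M, K, I, F, D, L, G]
Visit M; enqueue P, J → queue [K, I, F, D, L, G, P, J]
Visit K → queue [I, F, D, L, G, P, J]
Visit I → queue [F, D, L, G, P, J]
Visit F → queue [D, L, G, P, J]
Visit D → queue [L, G, P, J]
Visit L → queue [G, P, J]
Visit G → queue [P, J]
Visit P → queue [J]
Visit J → queue []

Visit order: A, N, H, E, C, B, O, M, K, I, F, D, L, G, P, J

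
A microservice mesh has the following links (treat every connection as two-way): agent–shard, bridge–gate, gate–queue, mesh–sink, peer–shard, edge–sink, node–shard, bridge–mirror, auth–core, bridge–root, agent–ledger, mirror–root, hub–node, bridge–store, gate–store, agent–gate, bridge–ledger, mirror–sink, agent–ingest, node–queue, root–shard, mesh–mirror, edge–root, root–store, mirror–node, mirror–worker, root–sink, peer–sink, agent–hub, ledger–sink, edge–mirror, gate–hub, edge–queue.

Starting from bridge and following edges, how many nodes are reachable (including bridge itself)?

BFS from bridge visits: bridge, gate, ledger, mirror, root, store, agent, hub, queue, sink, edge, mesh, node, worker, shard, ingest, peer
Reachable nodes: 17 of 19 total.

17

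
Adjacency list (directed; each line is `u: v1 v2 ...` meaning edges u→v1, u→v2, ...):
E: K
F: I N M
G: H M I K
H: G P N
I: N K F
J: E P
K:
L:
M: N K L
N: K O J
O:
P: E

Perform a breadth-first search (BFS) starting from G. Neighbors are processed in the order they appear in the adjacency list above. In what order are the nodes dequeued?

Visit G; enqueue H, M, I, K → queue [H, M, I, K]
Visit H; enqueue P, N → queue [M, I, K, P, N]
Visit M; enqueue L → queue [I, K, P, N, L]
Visit I; enqueue F → queue [K, P, N, L, F]
Visit K → queue [P, N, L, F]
Visit P; enqueue E → queue [N, L, F, E]
Visit N; enqueue O, J → queue [L, F, E, O, J]
Visit L → queue [F, E, O, J]
Visit F → queue [E, O, J]
Visit E → queue [O, J]
Visit O → queue [J]
Visit J → queue []

G → H → M → I → K → P → N → L → F → E → O → J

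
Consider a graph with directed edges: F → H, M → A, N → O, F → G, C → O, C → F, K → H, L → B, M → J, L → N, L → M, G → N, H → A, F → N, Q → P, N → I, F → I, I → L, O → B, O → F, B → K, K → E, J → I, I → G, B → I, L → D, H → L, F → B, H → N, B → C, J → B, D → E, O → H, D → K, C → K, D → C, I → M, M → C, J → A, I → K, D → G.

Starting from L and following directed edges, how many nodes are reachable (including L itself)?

BFS from L visits: L, B, D, M, N, C, I, K, E, G, A, J, O, F, H
Reachable nodes: 15 of 17 total.

15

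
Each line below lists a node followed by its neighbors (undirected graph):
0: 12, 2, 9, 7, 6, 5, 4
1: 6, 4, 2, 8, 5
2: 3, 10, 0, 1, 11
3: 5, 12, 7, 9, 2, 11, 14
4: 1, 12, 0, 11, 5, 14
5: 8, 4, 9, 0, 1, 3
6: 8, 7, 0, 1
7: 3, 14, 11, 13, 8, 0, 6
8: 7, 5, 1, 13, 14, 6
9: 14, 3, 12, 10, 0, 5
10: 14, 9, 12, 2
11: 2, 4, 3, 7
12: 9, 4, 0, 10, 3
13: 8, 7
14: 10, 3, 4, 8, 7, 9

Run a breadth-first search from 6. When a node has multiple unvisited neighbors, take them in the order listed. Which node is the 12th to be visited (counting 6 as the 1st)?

2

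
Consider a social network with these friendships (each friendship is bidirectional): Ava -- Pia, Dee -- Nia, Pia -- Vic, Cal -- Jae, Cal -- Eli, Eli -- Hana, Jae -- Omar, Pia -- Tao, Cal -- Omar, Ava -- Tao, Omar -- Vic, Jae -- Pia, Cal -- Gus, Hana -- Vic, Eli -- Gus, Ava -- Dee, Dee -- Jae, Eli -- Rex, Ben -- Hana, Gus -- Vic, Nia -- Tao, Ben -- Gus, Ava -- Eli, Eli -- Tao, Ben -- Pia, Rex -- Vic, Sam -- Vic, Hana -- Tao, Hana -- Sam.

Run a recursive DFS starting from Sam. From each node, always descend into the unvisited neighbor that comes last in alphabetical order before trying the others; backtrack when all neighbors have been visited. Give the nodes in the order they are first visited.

Sam Vic Rex Eli Tao Pia Jae Omar Cal Gus Ben Hana Dee Nia Ava

Visit Sam
Sam → Vic
Vic → Rex
Rex → Eli
Eli → Tao
Tao → Pia
Pia → Jae
Jae → Omar
Omar → Cal
Cal → Gus
Gus → Ben
Ben → Hana
Jae → Dee
Dee → Nia
Dee → Ava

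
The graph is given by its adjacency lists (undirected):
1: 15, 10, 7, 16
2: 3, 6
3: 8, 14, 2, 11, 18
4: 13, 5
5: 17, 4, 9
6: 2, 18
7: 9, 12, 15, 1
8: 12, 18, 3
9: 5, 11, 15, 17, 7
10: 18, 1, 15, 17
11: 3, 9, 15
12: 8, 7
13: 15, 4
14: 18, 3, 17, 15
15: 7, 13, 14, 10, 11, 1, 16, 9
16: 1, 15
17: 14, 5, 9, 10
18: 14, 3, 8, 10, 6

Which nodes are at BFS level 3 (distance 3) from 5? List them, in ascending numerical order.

1, 3, 12, 16, 18

Level 0: 5
Level 1: 4, 9, 17
Level 2: 7, 10, 11, 13, 14, 15
Level 3: 1, 3, 12, 16, 18
Level 4: 2, 6, 8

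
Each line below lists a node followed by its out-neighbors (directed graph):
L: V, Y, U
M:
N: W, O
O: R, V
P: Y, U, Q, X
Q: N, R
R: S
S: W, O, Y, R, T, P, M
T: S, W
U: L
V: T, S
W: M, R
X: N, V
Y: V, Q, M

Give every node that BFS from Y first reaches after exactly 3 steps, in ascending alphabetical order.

Level 0: Y
Level 1: M, Q, V
Level 2: N, R, S, T
Level 3: O, P, W
Level 4: U, X
Level 5: L

O, P, W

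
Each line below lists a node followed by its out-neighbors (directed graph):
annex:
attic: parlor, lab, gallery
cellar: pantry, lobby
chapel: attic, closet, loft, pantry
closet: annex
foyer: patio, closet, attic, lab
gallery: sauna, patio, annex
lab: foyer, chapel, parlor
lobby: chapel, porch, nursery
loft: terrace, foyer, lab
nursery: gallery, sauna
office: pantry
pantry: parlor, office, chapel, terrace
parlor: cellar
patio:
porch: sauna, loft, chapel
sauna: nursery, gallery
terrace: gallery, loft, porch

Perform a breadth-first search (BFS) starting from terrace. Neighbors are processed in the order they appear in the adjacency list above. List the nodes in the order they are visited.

terrace, gallery, loft, porch, sauna, patio, annex, foyer, lab, chapel, nursery, closet, attic, parlor, pantry, cellar, office, lobby

Visit terrace; enqueue gallery, loft, porch → queue [gallery, loft, porch]
Visit gallery; enqueue sauna, patio, annex → queue [loft, porch, sauna, patio, annex]
Visit loft; enqueue foyer, lab → queue [porch, sauna, patio, annex, foyer, lab]
Visit porch; enqueue chapel → queue [sauna, patio, annex, foyer, lab, chapel]
Visit sauna; enqueue nursery → queue [patio, annex, foyer, lab, chapel, nursery]
Visit patio → queue [annex, foyer, lab, chapel, nursery]
Visit annex → queue [foyer, lab, chapel, nursery]
Visit foyer; enqueue closet, attic → queue [lab, chapel, nursery, closet, attic]
Visit lab; enqueue parlor → queue [chapel, nursery, closet, attic, parlor]
Visit chapel; enqueue pantry → queue [nursery, closet, attic, parlor, pantry]
Visit nursery → queue [closet, attic, parlor, pantry]
Visit closet → queue [attic, parlor, pantry]
Visit attic → queue [parlor, pantry]
Visit parlor; enqueue cellar → queue [pantry, cellar]
Visit pantry; enqueue office → queue [cellar, office]
Visit cellar; enqueue lobby → queue [office, lobby]
Visit office → queue [lobby]
Visit lobby → queue []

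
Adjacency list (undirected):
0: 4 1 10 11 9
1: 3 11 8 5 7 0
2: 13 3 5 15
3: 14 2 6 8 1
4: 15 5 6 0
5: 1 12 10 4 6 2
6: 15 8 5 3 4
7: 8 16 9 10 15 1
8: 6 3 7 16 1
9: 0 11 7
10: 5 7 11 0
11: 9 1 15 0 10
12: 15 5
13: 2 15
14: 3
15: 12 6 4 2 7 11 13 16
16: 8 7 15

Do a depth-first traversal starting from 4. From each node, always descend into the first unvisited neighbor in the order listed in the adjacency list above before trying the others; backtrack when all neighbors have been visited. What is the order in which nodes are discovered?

Visit 4
4 → 15
15 → 12
12 → 5
5 → 1
1 → 3
3 → 14
3 → 2
2 → 13
3 → 6
6 → 8
8 → 7
7 → 16
7 → 9
9 → 0
0 → 10
10 → 11

4 → 15 → 12 → 5 → 1 → 3 → 14 → 2 → 13 → 6 → 8 → 7 → 16 → 9 → 0 → 10 → 11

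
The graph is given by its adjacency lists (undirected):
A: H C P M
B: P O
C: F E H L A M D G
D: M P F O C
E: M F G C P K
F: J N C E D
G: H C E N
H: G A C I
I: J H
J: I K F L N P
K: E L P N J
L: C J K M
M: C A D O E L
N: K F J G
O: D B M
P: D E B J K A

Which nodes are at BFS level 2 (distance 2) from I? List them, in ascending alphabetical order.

A, C, F, G, K, L, N, P

Level 0: I
Level 1: H, J
Level 2: A, C, F, G, K, L, N, P
Level 3: B, D, E, M
Level 4: O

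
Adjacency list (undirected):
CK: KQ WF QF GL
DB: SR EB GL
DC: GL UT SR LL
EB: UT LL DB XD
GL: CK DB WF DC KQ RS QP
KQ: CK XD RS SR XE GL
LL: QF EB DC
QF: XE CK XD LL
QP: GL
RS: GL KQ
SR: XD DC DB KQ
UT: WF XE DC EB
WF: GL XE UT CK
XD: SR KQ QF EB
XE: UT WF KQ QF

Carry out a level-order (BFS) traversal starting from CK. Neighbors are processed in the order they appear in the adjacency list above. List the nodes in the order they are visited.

CK KQ WF QF GL XD RS SR XE UT LL DB DC QP EB

Visit CK; enqueue KQ, WF, QF, GL → queue [KQ, WF, QF, GL]
Visit KQ; enqueue XD, RS, SR, XE → queue [WF, QF, GL, XD, RS, SR, XE]
Visit WF; enqueue UT → queue [QF, GL, XD, RS, SR, XE, UT]
Visit QF; enqueue LL → queue [GL, XD, RS, SR, XE, UT, LL]
Visit GL; enqueue DB, DC, QP → queue [XD, RS, SR, XE, UT, LL, DB, DC, QP]
Visit XD; enqueue EB → queue [RS, SR, XE, UT, LL, DB, DC, QP, EB]
Visit RS → queue [SR, XE, UT, LL, DB, DC, QP, EB]
Visit SR → queue [XE, UT, LL, DB, DC, QP, EB]
Visit XE → queue [UT, LL, DB, DC, QP, EB]
Visit UT → queue [LL, DB, DC, QP, EB]
Visit LL → queue [DB, DC, QP, EB]
Visit DB → queue [DC, QP, EB]
Visit DC → queue [QP, EB]
Visit QP → queue [EB]
Visit EB → queue []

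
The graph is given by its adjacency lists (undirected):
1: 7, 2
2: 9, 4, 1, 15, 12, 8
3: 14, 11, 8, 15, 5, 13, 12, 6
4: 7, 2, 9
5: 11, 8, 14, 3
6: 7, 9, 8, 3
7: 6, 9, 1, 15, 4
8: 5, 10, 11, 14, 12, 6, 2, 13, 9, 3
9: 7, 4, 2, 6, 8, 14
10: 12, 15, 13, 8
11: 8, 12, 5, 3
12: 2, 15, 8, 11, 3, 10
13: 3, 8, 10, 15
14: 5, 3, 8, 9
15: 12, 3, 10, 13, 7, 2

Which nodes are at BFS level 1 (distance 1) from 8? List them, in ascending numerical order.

2, 3, 5, 6, 9, 10, 11, 12, 13, 14

Level 0: 8
Level 1: 2, 3, 5, 6, 9, 10, 11, 12, 13, 14
Level 2: 1, 4, 7, 15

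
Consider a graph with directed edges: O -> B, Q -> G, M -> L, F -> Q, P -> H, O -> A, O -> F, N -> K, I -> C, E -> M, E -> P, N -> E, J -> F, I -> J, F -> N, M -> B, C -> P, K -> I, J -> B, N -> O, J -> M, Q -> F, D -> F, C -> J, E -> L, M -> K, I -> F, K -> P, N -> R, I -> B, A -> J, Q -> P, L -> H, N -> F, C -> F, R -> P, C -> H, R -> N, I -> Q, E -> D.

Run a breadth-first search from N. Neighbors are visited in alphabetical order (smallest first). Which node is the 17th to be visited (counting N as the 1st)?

Visit N; enqueue E, F, K, O, R → queue [E, F, K, O, R]
Visit E; enqueue D, L, M, P → queue [F, K, O, R, D, L, M, P]
Visit F; enqueue Q → queue [K, O, R, D, L, M, P, Q]
Visit K; enqueue I → queue [O, R, D, L, M, P, Q, I]
Visit O; enqueue A, B → queue [R, D, L, M, P, Q, I, A, B]
Visit R → queue [D, L, M, P, Q, I, A, B]
Visit D → queue [L, M, P, Q, I, A, B]
Visit L; enqueue H → queue [M, P, Q, I, A, B, H]
Visit M → queue [P, Q, I, A, B, H]
Visit P → queue [Q, I, A, B, H]
Visit Q; enqueue G → queue [I, A, B, H, G]
Visit I; enqueue C, J → queue [A, B, H, G, C, J]
Visit A → queue [B, H, G, C, J]
Visit B → queue [H, G, C, J]
Visit H → queue [G, C, J]
Visit G → queue [C, J]
Visit C → queue [J]
Visit J → queue []

Visit order: N, E, F, K, O, R, D, L, M, P, Q, I, A, B, H, G, C, J

C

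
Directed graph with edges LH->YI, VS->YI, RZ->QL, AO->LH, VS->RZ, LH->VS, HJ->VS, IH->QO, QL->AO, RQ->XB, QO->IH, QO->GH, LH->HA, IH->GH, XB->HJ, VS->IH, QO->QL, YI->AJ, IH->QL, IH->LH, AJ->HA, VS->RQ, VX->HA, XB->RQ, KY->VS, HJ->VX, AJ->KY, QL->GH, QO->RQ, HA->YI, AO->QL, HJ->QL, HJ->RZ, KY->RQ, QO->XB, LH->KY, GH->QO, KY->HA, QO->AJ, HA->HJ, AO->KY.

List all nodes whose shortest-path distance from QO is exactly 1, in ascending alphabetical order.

AJ, GH, IH, QL, RQ, XB

Level 0: QO
Level 1: AJ, GH, IH, QL, RQ, XB
Level 2: AO, HA, HJ, KY, LH
Level 3: RZ, VS, VX, YI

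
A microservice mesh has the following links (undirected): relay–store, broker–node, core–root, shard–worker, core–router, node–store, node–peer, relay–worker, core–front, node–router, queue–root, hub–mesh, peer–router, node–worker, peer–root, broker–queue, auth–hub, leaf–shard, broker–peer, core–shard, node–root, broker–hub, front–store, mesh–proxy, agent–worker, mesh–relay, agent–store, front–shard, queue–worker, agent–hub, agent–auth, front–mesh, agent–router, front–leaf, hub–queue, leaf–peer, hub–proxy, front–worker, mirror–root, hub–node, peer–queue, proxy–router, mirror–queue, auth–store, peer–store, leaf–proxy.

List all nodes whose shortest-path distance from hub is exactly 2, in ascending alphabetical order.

Level 0: hub
Level 1: agent, auth, broker, mesh, node, proxy, queue
Level 2: front, leaf, mirror, peer, relay, root, router, store, worker
Level 3: core, shard

front, leaf, mirror, peer, relay, root, router, store, worker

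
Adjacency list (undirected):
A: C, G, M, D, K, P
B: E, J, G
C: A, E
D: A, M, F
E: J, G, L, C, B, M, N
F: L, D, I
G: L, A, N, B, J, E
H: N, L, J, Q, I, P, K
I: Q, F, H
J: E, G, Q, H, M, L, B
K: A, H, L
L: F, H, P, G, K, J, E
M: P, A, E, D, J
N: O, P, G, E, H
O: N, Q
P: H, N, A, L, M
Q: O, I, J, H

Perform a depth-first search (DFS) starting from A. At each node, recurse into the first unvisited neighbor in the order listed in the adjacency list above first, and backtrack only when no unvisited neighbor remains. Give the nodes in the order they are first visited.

A -> C -> E -> J -> G -> L -> F -> D -> M -> P -> H -> N -> O -> Q -> I -> K -> B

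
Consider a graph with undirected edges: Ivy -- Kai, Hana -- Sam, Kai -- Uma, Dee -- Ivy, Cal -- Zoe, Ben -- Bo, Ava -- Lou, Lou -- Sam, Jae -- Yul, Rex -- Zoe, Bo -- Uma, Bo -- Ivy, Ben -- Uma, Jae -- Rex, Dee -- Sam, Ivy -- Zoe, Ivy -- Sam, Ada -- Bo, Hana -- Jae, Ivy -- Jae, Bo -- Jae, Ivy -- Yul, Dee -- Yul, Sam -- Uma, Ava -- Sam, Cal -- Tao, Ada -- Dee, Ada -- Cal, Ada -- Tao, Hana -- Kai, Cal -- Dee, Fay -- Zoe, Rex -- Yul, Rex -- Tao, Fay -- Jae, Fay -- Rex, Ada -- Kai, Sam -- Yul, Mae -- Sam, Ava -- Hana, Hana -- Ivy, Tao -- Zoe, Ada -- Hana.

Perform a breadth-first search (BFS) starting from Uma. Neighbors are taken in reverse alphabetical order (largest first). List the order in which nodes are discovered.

Visit Uma; enqueue Sam, Kai, Bo, Ben → queue [Sam, Kai, Bo, Ben]
Visit Sam; enqueue Yul, Mae, Lou, Ivy, Hana, Dee, Ava → queue [Kai, Bo, Ben, Yul, Mae, Lou, Ivy, Hana, Dee, Ava]
Visit Kai; enqueue Ada → queue [Bo, Ben, Yul, Mae, Lou, Ivy, Hana, Dee, Ava, Ada]
Visit Bo; enqueue Jae → queue [Ben, Yul, Mae, Lou, Ivy, Hana, Dee, Ava, Ada, Jae]
Visit Ben → queue [Yul, Mae, Lou, Ivy, Hana, Dee, Ava, Ada, Jae]
Visit Yul; enqueue Rex → queue [Mae, Lou, Ivy, Hana, Dee, Ava, Ada, Jae, Rex]
Visit Mae → queue [Lou, Ivy, Hana, Dee, Ava, Ada, Jae, Rex]
Visit Lou → queue [Ivy, Hana, Dee, Ava, Ada, Jae, Rex]
Visit Ivy; enqueue Zoe → queue [Hana, Dee, Ava, Ada, Jae, Rex, Zoe]
Visit Hana → queue [Dee, Ava, Ada, Jae, Rex, Zoe]
Visit Dee; enqueue Cal → queue [Ava, Ada, Jae, Rex, Zoe, Cal]
Visit Ava → queue [Ada, Jae, Rex, Zoe, Cal]
Visit Ada; enqueue Tao → queue [Jae, Rex, Zoe, Cal, Tao]
Visit Jae; enqueue Fay → queue [Rex, Zoe, Cal, Tao, Fay]
Visit Rex → queue [Zoe, Cal, Tao, Fay]
Visit Zoe → queue [Cal, Tao, Fay]
Visit Cal → queue [Tao, Fay]
Visit Tao → queue [Fay]
Visit Fay → queue []

Uma → Sam → Kai → Bo → Ben → Yul → Mae → Lou → Ivy → Hana → Dee → Ava → Ada → Jae → Rex → Zoe → Cal → Tao → Fay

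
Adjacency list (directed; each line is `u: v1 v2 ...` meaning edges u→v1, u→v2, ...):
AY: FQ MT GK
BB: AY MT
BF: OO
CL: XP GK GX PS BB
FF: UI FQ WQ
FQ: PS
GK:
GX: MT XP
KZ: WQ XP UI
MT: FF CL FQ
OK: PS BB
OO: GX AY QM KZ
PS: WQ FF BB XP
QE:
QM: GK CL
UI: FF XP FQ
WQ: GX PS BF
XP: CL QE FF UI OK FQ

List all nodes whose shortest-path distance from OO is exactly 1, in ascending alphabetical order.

Level 0: OO
Level 1: AY, GX, KZ, QM
Level 2: CL, FQ, GK, MT, UI, WQ, XP
Level 3: BB, BF, FF, OK, PS, QE

AY, GX, KZ, QM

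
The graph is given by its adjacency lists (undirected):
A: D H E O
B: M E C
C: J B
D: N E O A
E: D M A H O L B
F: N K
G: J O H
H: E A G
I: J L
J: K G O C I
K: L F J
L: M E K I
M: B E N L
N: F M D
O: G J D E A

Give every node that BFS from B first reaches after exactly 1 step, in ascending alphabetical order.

C, E, M

Level 0: B
Level 1: C, E, M
Level 2: A, D, H, J, L, N, O
Level 3: F, G, I, K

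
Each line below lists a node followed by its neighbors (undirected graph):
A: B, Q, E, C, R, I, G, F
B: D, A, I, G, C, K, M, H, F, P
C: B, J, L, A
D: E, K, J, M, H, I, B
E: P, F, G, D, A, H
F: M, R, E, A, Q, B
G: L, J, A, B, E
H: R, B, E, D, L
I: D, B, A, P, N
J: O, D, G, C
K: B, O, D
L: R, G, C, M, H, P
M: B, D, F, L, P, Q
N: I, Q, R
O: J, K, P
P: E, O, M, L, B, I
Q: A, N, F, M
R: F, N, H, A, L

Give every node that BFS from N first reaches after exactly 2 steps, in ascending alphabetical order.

Level 0: N
Level 1: I, Q, R
Level 2: A, B, D, F, H, L, M, P
Level 3: C, E, G, J, K, O

A, B, D, F, H, L, M, P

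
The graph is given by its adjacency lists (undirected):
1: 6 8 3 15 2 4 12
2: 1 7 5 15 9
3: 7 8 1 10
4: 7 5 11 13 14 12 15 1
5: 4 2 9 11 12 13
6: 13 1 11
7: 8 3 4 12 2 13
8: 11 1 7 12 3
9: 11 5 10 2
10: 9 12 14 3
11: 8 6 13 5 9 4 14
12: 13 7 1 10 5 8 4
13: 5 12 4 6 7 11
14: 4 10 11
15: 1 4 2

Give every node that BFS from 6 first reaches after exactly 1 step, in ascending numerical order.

Level 0: 6
Level 1: 1, 11, 13
Level 2: 2, 3, 4, 5, 7, 8, 9, 12, 14, 15
Level 3: 10

1, 11, 13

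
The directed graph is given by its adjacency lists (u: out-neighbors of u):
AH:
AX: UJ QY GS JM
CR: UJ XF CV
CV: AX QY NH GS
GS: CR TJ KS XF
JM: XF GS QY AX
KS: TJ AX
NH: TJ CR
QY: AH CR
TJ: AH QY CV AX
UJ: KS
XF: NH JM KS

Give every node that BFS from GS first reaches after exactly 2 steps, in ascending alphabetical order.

Level 0: GS
Level 1: CR, KS, TJ, XF
Level 2: AH, AX, CV, JM, NH, QY, UJ

AH, AX, CV, JM, NH, QY, UJ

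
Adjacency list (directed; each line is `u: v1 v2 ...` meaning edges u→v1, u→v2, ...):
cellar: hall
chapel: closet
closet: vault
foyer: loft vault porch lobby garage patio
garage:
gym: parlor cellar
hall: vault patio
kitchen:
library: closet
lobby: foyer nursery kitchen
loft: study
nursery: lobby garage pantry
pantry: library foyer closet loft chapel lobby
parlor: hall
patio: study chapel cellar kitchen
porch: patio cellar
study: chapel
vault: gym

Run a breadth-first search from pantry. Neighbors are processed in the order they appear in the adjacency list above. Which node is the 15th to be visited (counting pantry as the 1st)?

Visit pantry; enqueue library, foyer, closet, loft, chapel, lobby → queue [library, foyer, closet, loft, chapel, lobby]
Visit library → queue [foyer, closet, loft, chapel, lobby]
Visit foyer; enqueue vault, porch, garage, patio → queue [closet, loft, chapel, lobby, vault, porch, garage, patio]
Visit closet → queue [loft, chapel, lobby, vault, porch, garage, patio]
Visit loft; enqueue study → queue [chapel, lobby, vault, porch, garage, patio, study]
Visit chapel → queue [lobby, vault, porch, garage, patio, study]
Visit lobby; enqueue nursery, kitchen → queue [vault, porch, garage, patio, study, nursery, kitchen]
Visit vault; enqueue gym → queue [porch, garage, patio, study, nursery, kitchen, gym]
Visit porch; enqueue cellar → queue [garage, patio, study, nursery, kitchen, gym, cellar]
Visit garage → queue [patio, study, nursery, kitchen, gym, cellar]
Visit patio → queue [study, nursery, kitchen, gym, cellar]
Visit study → queue [nursery, kitchen, gym, cellar]
Visit nursery → queue [kitchen, gym, cellar]
Visit kitchen → queue [gym, cellar]
Visit gym; enqueue parlor → queue [cellar, parlor]
Visit cellar; enqueue hall → queue [parlor, hall]
Visit parlor → queue [hall]
Visit hall → queue []

Visit order: pantry, library, foyer, closet, loft, chapel, lobby, vault, porch, garage, patio, study, nursery, kitchen, gym, cellar, parlor, hall

gym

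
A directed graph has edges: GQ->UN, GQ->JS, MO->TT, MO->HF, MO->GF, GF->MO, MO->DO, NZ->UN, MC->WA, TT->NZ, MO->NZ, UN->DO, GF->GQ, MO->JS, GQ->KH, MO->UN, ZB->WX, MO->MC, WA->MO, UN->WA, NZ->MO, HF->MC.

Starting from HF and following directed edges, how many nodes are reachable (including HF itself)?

BFS from HF visits: HF, MC, WA, MO, DO, GF, JS, NZ, TT, UN, GQ, KH
Reachable nodes: 12 of 14 total.

12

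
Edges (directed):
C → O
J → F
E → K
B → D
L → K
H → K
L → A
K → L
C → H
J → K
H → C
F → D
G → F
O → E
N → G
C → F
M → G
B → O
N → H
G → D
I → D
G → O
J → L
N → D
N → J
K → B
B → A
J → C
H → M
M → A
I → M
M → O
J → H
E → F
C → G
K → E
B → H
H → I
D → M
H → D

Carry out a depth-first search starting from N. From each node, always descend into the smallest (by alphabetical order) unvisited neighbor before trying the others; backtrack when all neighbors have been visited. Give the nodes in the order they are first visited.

N → D → M → A → G → F → O → E → K → B → H → C → I → L → J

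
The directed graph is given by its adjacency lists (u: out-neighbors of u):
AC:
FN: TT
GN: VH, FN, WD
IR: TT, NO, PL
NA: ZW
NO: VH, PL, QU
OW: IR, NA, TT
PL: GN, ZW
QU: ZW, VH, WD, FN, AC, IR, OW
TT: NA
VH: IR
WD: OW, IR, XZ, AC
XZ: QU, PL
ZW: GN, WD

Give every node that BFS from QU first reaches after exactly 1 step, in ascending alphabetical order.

Level 0: QU
Level 1: AC, FN, IR, OW, VH, WD, ZW
Level 2: GN, NA, NO, PL, TT, XZ

AC, FN, IR, OW, VH, WD, ZW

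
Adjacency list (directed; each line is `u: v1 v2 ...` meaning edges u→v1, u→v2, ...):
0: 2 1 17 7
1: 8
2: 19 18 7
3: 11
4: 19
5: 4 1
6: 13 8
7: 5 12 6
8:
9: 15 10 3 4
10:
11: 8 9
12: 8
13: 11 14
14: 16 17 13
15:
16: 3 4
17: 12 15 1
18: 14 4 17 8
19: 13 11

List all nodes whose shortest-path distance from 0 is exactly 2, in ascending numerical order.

5, 6, 8, 12, 15, 18, 19

Level 0: 0
Level 1: 1, 2, 7, 17
Level 2: 5, 6, 8, 12, 15, 18, 19
Level 3: 4, 11, 13, 14
Level 4: 9, 16
Level 5: 3, 10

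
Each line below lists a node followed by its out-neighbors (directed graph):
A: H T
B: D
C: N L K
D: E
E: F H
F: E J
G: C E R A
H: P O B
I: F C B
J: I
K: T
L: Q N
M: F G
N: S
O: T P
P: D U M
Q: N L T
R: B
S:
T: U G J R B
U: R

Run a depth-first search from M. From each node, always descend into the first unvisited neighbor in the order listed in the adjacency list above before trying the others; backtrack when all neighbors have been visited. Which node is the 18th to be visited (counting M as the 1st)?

K

Visit M
M → F
F → E
E → H
H → P
P → D
P → U
U → R
R → B
H → O
O → T
T → G
G → C
C → N
N → S
C → L
L → Q
C → K
G → A
T → J
J → I

Visit order: M, F, E, H, P, D, U, R, B, O, T, G, C, N, S, L, Q, K, A, J, I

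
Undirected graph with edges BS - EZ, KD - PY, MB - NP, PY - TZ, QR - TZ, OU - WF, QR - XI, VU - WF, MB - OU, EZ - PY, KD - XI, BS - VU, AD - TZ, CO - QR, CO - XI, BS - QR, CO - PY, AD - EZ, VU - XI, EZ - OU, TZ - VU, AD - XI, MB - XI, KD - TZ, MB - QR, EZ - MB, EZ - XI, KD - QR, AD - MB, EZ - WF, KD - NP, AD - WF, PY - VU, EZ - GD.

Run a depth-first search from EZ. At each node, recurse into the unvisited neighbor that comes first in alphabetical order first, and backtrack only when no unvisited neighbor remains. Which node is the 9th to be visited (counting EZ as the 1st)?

Visit EZ
EZ → AD
AD → MB
MB → NP
NP → KD
KD → PY
PY → CO
CO → QR
QR → BS
BS → VU
VU → TZ
VU → WF
WF → OU
VU → XI
EZ → GD

Visit order: EZ, AD, MB, NP, KD, PY, CO, QR, BS, VU, TZ, WF, OU, XI, GD

BS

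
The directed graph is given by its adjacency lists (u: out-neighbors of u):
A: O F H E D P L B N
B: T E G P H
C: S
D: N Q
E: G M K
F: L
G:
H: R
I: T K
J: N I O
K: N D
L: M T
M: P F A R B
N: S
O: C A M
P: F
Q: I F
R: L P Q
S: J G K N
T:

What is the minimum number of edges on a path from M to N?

2

Level 0: M
Level 1: A, B, F, P, R
Level 2: D, E, G, H, L, N, O, Q, T
Level 3: C, I, K, S
Level 4: J
N first appears at level 2.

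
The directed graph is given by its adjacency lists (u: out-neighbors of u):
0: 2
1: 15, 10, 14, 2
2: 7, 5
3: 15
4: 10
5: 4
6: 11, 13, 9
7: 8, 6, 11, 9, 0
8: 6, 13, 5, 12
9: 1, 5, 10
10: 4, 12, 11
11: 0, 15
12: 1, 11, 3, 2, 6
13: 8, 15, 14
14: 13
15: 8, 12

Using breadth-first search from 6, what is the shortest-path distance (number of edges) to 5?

2

Level 0: 6
Level 1: 9, 11, 13
Level 2: 0, 1, 5, 8, 10, 14, 15
Level 3: 2, 4, 12
Level 4: 3, 7
5 first appears at level 2.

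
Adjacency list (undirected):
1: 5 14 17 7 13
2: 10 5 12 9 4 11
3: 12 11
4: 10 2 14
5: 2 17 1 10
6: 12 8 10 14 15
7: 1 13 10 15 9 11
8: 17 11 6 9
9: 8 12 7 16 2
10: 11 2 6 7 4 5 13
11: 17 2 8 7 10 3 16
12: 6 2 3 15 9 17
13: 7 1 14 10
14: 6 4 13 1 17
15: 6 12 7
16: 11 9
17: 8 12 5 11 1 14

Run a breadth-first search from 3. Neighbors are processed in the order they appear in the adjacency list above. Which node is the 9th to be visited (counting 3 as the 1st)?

Visit 3; enqueue 12, 11 → queue [12, 11]
Visit 12; enqueue 6, 2, 15, 9, 17 → queue [11, 6, 2, 15, 9, 17]
Visit 11; enqueue 8, 7, 10, 16 → queue [6, 2, 15, 9, 17, 8, 7, 10, 16]
Visit 6; enqueue 14 → queue [2, 15, 9, 17, 8, 7, 10, 16, 14]
Visit 2; enqueue 5, 4 → queue [15, 9, 17, 8, 7, 10, 16, 14, 5, 4]
Visit 15 → queue [9, 17, 8, 7, 10, 16, 14, 5, 4]
Visit 9 → queue [17, 8, 7, 10, 16, 14, 5, 4]
Visit 17; enqueue 1 → queue [8, 7, 10, 16, 14, 5, 4, 1]
Visit 8 → queue [7, 10, 16, 14, 5, 4, 1]
Visit 7; enqueue 13 → queue [10, 16, 14, 5, 4, 1, 13]
Visit 10 → queue [16, 14, 5, 4, 1, 13]
Visit 16 → queue [14, 5, 4, 1, 13]
Visit 14 → queue [5, 4, 1, 13]
Visit 5 → queue [4, 1, 13]
Visit 4 → queue [1, 13]
Visit 1 → queue [13]
Visit 13 → queue []

Visit order: 3, 12, 11, 6, 2, 15, 9, 17, 8, 7, 10, 16, 14, 5, 4, 1, 13

8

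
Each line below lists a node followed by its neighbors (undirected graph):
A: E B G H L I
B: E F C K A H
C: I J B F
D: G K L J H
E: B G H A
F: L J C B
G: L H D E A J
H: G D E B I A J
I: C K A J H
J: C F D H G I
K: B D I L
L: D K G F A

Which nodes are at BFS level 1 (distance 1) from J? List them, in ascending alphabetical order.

C, D, F, G, H, I

Level 0: J
Level 1: C, D, F, G, H, I
Level 2: A, B, E, K, L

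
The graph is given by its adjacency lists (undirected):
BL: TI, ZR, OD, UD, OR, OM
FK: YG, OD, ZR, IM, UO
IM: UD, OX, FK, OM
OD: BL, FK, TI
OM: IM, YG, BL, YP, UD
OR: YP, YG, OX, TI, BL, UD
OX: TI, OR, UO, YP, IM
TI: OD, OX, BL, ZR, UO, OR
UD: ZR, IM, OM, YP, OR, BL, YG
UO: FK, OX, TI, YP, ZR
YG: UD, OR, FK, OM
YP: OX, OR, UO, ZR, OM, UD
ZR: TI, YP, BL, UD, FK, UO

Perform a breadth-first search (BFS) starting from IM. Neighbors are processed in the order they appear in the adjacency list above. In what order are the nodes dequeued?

IM, UD, OX, FK, OM, ZR, YP, OR, BL, YG, TI, UO, OD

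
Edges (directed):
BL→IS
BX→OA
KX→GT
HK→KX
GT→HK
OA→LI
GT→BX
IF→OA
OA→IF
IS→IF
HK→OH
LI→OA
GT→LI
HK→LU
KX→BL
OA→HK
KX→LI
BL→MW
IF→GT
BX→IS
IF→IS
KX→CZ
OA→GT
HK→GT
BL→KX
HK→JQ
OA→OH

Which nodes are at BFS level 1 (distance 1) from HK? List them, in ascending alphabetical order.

GT, JQ, KX, LU, OH

Level 0: HK
Level 1: GT, JQ, KX, LU, OH
Level 2: BL, BX, CZ, LI
Level 3: IS, MW, OA
Level 4: IF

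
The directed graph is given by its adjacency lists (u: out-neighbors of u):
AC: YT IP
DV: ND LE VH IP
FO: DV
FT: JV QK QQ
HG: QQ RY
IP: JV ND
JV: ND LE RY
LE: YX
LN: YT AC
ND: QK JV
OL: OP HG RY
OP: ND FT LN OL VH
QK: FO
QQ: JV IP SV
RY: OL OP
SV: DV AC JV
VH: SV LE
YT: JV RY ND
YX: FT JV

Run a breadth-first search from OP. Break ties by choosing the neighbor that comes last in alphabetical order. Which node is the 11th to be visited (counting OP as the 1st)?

QK

Visit OP; enqueue VH, OL, ND, LN, FT → queue [VH, OL, ND, LN, FT]
Visit VH; enqueue SV, LE → queue [OL, ND, LN, FT, SV, LE]
Visit OL; enqueue RY, HG → queue [ND, LN, FT, SV, LE, RY, HG]
Visit ND; enqueue QK, JV → queue [LN, FT, SV, LE, RY, HG, QK, JV]
Visit LN; enqueue YT, AC → queue [FT, SV, LE, RY, HG, QK, JV, YT, AC]
Visit FT; enqueue QQ → queue [SV, LE, RY, HG, QK, JV, YT, AC, QQ]
Visit SV; enqueue DV → queue [LE, RY, HG, QK, JV, YT, AC, QQ, DV]
Visit LE; enqueue YX → queue [RY, HG, QK, JV, YT, AC, QQ, DV, YX]
Visit RY → queue [HG, QK, JV, YT, AC, QQ, DV, YX]
Visit HG → queue [QK, JV, YT, AC, QQ, DV, YX]
Visit QK; enqueue FO → queue [JV, YT, AC, QQ, DV, YX, FO]
Visit JV → queue [YT, AC, QQ, DV, YX, FO]
Visit YT → queue [AC, QQ, DV, YX, FO]
Visit AC; enqueue IP → queue [QQ, DV, YX, FO, IP]
Visit QQ → queue [DV, YX, FO, IP]
Visit DV → queue [YX, FO, IP]
Visit YX → queue [FO, IP]
Visit FO → queue [IP]
Visit IP → queue []

Visit order: OP, VH, OL, ND, LN, FT, SV, LE, RY, HG, QK, JV, YT, AC, QQ, DV, YX, FO, IP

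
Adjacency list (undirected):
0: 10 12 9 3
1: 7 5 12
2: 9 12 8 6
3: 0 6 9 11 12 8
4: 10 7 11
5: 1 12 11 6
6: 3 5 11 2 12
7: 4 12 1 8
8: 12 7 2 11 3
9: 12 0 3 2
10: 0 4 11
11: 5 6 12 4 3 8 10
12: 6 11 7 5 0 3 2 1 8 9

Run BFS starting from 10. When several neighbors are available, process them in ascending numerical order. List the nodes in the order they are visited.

10 -> 0 -> 4 -> 11 -> 3 -> 9 -> 12 -> 7 -> 5 -> 6 -> 8 -> 2 -> 1

Visit 10; enqueue 0, 4, 11 → queue [0, 4, 11]
Visit 0; enqueue 3, 9, 12 → queue [4, 11, 3, 9, 12]
Visit 4; enqueue 7 → queue [11, 3, 9, 12, 7]
Visit 11; enqueue 5, 6, 8 → queue [3, 9, 12, 7, 5, 6, 8]
Visit 3 → queue [9, 12, 7, 5, 6, 8]
Visit 9; enqueue 2 → queue [12, 7, 5, 6, 8, 2]
Visit 12; enqueue 1 → queue [7, 5, 6, 8, 2, 1]
Visit 7 → queue [5, 6, 8, 2, 1]
Visit 5 → queue [6, 8, 2, 1]
Visit 6 → queue [8, 2, 1]
Visit 8 → queue [2, 1]
Visit 2 → queue [1]
Visit 1 → queue []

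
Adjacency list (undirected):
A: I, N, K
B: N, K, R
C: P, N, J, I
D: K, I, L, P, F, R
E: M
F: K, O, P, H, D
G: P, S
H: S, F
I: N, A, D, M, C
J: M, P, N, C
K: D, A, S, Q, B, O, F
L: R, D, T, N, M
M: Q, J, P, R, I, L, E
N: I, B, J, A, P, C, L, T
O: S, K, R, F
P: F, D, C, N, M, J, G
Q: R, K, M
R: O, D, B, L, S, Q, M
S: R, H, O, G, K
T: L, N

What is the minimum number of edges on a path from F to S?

Level 0: F
Level 1: D, H, K, O, P
Level 2: A, B, C, G, I, J, L, M, N, Q, R, S
Level 3: E, T
S first appears at level 2.

2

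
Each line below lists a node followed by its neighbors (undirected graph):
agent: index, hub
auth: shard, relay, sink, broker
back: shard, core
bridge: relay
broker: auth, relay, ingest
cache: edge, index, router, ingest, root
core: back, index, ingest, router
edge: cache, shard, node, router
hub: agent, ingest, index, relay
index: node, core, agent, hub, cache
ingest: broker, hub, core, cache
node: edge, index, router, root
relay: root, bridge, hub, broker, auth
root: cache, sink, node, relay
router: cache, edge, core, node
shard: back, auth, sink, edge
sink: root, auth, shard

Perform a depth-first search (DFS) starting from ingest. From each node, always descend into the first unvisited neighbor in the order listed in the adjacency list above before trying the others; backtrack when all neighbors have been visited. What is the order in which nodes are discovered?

ingest broker auth shard back core index node edge cache router root sink relay bridge hub agent

Visit ingest
ingest → broker
broker → auth
auth → shard
shard → back
back → core
core → index
index → node
node → edge
edge → cache
cache → router
cache → root
root → sink
root → relay
relay → bridge
relay → hub
hub → agent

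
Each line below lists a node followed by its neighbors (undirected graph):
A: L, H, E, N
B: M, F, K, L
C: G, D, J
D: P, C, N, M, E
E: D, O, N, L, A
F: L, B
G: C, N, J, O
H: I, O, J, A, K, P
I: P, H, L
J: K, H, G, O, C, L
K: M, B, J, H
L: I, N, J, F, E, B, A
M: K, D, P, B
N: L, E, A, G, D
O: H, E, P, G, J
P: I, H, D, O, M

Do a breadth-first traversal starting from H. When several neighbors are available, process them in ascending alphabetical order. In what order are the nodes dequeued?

H, A, I, J, K, O, P, E, L, N, C, G, B, M, D, F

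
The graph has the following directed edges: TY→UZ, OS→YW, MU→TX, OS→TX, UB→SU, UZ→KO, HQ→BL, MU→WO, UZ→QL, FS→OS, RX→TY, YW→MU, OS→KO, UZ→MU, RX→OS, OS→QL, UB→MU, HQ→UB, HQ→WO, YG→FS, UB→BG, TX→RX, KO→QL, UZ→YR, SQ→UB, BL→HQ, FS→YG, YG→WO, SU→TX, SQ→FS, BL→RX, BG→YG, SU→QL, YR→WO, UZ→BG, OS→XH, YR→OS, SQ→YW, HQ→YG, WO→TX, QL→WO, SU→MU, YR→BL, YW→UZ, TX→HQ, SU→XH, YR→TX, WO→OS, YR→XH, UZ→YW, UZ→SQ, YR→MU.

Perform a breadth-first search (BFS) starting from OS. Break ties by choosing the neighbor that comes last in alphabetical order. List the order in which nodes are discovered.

Visit OS; enqueue YW, XH, TX, QL, KO → queue [YW, XH, TX, QL, KO]
Visit YW; enqueue UZ, MU → queue [XH, TX, QL, KO, UZ, MU]
Visit XH → queue [TX, QL, KO, UZ, MU]
Visit TX; enqueue RX, HQ → queue [QL, KO, UZ, MU, RX, HQ]
Visit QL; enqueue WO → queue [KO, UZ, MU, RX, HQ, WO]
Visit KO → queue [UZ, MU, RX, HQ, WO]
Visit UZ; enqueue YR, SQ, BG → queue [MU, RX, HQ, WO, YR, SQ, BG]
Visit MU → queue [RX, HQ, WO, YR, SQ, BG]
Visit RX; enqueue TY → queue [HQ, WO, YR, SQ, BG, TY]
Visit HQ; enqueue YG, UB, BL → queue [WO, YR, SQ, BG, TY, YG, UB, BL]
Visit WO → queue [YR, SQ, BG, TY, YG, UB, BL]
Visit YR → queue [SQ, BG, TY, YG, UB, BL]
Visit SQ; enqueue FS → queue [BG, TY, YG, UB, BL, FS]
Visit BG → queue [TY, YG, UB, BL, FS]
Visit TY → queue [YG, UB, BL, FS]
Visit YG → queue [UB, BL, FS]
Visit UB; enqueue SU → queue [BL, FS, SU]
Visit BL → queue [FS, SU]
Visit FS → queue [SU]
Visit SU → queue []

OS, YW, XH, TX, QL, KO, UZ, MU, RX, HQ, WO, YR, SQ, BG, TY, YG, UB, BL, FS, SU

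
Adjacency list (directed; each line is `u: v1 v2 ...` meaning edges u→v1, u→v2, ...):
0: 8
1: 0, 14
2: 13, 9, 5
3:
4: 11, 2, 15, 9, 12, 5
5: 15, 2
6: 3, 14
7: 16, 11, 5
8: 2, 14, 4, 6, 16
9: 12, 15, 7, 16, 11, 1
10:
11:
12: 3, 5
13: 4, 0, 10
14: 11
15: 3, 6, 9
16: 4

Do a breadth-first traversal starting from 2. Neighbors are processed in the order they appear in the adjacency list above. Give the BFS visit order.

2 -> 13 -> 9 -> 5 -> 4 -> 0 -> 10 -> 12 -> 15 -> 7 -> 16 -> 11 -> 1 -> 8 -> 3 -> 6 -> 14

Visit 2; enqueue 13, 9, 5 → queue [13, 9, 5]
Visit 13; enqueue 4, 0, 10 → queue [9, 5, 4, 0, 10]
Visit 9; enqueue 12, 15, 7, 16, 11, 1 → queue [5, 4, 0, 10, 12, 15, 7, 16, 11, 1]
Visit 5 → queue [4, 0, 10, 12, 15, 7, 16, 11, 1]
Visit 4 → queue [0, 10, 12, 15, 7, 16, 11, 1]
Visit 0; enqueue 8 → queue [10, 12, 15, 7, 16, 11, 1, 8]
Visit 10 → queue [12, 15, 7, 16, 11, 1, 8]
Visit 12; enqueue 3 → queue [15, 7, 16, 11, 1, 8, 3]
Visit 15; enqueue 6 → queue [7, 16, 11, 1, 8, 3, 6]
Visit 7 → queue [16, 11, 1, 8, 3, 6]
Visit 16 → queue [11, 1, 8, 3, 6]
Visit 11 → queue [1, 8, 3, 6]
Visit 1; enqueue 14 → queue [8, 3, 6, 14]
Visit 8 → queue [3, 6, 14]
Visit 3 → queue [6, 14]
Visit 6 → queue [14]
Visit 14 → queue []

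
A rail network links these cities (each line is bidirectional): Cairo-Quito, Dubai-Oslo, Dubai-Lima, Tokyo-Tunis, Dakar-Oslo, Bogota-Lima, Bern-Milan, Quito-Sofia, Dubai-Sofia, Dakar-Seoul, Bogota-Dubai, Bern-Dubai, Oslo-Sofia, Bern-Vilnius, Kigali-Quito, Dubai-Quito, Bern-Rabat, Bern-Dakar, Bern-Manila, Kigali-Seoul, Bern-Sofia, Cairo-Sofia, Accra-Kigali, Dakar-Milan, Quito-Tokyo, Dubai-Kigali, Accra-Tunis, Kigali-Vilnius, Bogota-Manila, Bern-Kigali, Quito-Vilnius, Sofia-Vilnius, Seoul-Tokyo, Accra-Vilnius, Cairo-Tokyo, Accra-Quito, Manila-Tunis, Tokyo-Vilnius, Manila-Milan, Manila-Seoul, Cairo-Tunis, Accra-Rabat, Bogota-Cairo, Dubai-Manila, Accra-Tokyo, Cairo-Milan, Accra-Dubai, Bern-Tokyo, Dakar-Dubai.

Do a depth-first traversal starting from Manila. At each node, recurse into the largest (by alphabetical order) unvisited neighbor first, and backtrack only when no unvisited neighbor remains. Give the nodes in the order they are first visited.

Visit Manila
Manila → Tunis
Tunis → Tokyo
Tokyo → Vilnius
Vilnius → Sofia
Sofia → Quito
Quito → Kigali
Kigali → Seoul
Seoul → Dakar
Dakar → Oslo
Oslo → Dubai
Dubai → Lima
Lima → Bogota
Bogota → Cairo
Cairo → Milan
Milan → Bern
Bern → Rabat
Rabat → Accra

Manila -> Tunis -> Tokyo -> Vilnius -> Sofia -> Quito -> Kigali -> Seoul -> Dakar -> Oslo -> Dubai -> Lima -> Bogota -> Cairo -> Milan -> Bern -> Rabat -> Accra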